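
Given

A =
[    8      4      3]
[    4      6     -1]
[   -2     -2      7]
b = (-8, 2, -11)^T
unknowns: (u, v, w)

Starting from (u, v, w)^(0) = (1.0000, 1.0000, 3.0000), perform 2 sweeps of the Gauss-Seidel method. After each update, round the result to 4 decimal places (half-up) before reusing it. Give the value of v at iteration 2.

Iteration 1:
  u = (-8 - (4)·1.0000 - (3)·3.0000) / (8) = -2.6250
  v = (2 - (4)·-2.6250 - (-1)·3.0000) / (6) = 2.5833
  w = (-11 - (-2)·-2.6250 - (-2)·2.5833) / (7) = -1.5833
Iteration 2:
  u = (-8 - (4)·2.5833 - (3)·-1.5833) / (8) = -1.6979
  v = (2 - (4)·-1.6979 - (-1)·-1.5833) / (6) = 1.2014
  w = (-11 - (-2)·-1.6979 - (-2)·1.2014) / (7) = -1.7133

1.2014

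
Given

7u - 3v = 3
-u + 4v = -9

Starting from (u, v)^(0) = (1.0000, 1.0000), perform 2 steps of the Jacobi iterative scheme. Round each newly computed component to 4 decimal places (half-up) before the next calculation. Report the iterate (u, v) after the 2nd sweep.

Iteration 1:
  u = (3 - (-3)·1.0000) / (7) = 0.8571
  v = (-9 - (-1)·1.0000) / (4) = -2.0000
Iteration 2:
  u = (3 - (-3)·-2.0000) / (7) = -0.4286
  v = (-9 - (-1)·0.8571) / (4) = -2.0357

(-0.4286, -2.0357)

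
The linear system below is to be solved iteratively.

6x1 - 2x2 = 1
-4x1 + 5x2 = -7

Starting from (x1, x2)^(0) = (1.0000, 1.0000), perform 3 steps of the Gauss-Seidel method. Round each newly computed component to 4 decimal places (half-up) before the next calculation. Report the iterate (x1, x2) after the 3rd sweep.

(-0.3445, -1.6756)

Iteration 1:
  x1 = (1 - (-2)·1.0000) / (6) = 0.5000
  x2 = (-7 - (-4)·0.5000) / (5) = -1.0000
Iteration 2:
  x1 = (1 - (-2)·-1.0000) / (6) = -0.1667
  x2 = (-7 - (-4)·-0.1667) / (5) = -1.5334
Iteration 3:
  x1 = (1 - (-2)·-1.5334) / (6) = -0.3445
  x2 = (-7 - (-4)·-0.3445) / (5) = -1.6756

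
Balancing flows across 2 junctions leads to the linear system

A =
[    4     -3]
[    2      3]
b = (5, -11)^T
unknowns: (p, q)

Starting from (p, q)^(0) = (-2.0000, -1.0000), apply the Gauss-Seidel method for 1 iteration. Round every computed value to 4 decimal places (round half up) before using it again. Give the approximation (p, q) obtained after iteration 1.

Iteration 1:
  p = (5 - (-3)·-1.0000) / (4) = 0.5000
  q = (-11 - (2)·0.5000) / (3) = -4.0000

(0.5000, -4.0000)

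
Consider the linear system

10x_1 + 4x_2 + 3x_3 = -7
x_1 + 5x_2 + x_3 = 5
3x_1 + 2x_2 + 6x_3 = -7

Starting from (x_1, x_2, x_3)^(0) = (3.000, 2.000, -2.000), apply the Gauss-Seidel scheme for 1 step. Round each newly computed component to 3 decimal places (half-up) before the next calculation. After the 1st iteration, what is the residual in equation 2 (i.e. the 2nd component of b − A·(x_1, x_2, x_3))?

Iteration 1:
  x_1 = (-7 - (4)·2.000 - (3)·-2.000) / (10) = -0.900
  x_2 = (5 - (1)·-0.900 - (1)·-2.000) / (5) = 1.580
  x_3 = (-7 - (3)·-0.900 - (2)·1.580) / (6) = -1.243
Residual b − A·x = (-0.591, -0.757, -0.002)

-0.757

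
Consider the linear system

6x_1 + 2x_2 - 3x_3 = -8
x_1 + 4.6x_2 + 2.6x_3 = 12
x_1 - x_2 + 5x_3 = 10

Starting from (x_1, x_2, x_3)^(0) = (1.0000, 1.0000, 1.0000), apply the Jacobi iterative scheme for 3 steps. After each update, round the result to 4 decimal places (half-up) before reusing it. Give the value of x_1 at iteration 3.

Iteration 1:
  x_1 = (-8 - (2)·1.0000 - (-3)·1.0000) / (6) = -1.1667
  x_2 = (12 - (1)·1.0000 - (2.6)·1.0000) / (4.6) = 1.8261
  x_3 = (10 - (1)·1.0000 - (-1)·1.0000) / (5) = 2.0000
Iteration 2:
  x_1 = (-8 - (2)·1.8261 - (-3)·2.0000) / (6) = -0.9420
  x_2 = (12 - (1)·-1.1667 - (2.6)·2.0000) / (4.6) = 1.7319
  x_3 = (10 - (1)·-1.1667 - (-1)·1.8261) / (5) = 2.5986
Iteration 3:
  x_1 = (-8 - (2)·1.7319 - (-3)·2.5986) / (6) = -0.6113
  x_2 = (12 - (1)·-0.9420 - (2.6)·2.5986) / (4.6) = 1.3447
  x_3 = (10 - (1)·-0.9420 - (-1)·1.7319) / (5) = 2.5348

-0.6113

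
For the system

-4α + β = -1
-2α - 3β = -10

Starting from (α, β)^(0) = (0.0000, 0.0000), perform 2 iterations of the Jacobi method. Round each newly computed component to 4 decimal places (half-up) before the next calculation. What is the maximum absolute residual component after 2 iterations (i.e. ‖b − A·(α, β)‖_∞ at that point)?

1.6667

Iteration 1:
  α = (-1 - (1)·0.0000) / (-4) = 0.2500
  β = (-10 - (-2)·0.0000) / (-3) = 3.3333
Iteration 2:
  α = (-1 - (1)·3.3333) / (-4) = 1.0833
  β = (-10 - (-2)·0.2500) / (-3) = 3.1667
Residual b − A·x = (0.1665, 1.6667); ∞-norm = 1.6667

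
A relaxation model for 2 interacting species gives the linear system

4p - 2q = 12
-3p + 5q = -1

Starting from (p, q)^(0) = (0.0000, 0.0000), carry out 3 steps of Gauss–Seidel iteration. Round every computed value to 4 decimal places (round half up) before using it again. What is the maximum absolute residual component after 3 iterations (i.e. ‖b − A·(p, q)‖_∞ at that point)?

0.2880

Iteration 1:
  p = (12 - (-2)·0.0000) / (4) = 3.0000
  q = (-1 - (-3)·3.0000) / (5) = 1.6000
Iteration 2:
  p = (12 - (-2)·1.6000) / (4) = 3.8000
  q = (-1 - (-3)·3.8000) / (5) = 2.0800
Iteration 3:
  p = (12 - (-2)·2.0800) / (4) = 4.0400
  q = (-1 - (-3)·4.0400) / (5) = 2.2240
Residual b − A·x = (0.2880, 0.0000); ∞-norm = 0.2880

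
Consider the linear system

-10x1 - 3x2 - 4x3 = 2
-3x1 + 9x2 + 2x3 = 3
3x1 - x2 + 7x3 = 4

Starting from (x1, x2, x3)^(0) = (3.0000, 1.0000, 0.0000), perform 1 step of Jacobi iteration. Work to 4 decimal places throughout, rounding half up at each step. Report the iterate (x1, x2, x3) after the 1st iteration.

(-0.5000, 1.3333, -0.5714)

Iteration 1:
  x1 = (2 - (-3)·1.0000 - (-4)·0.0000) / (-10) = -0.5000
  x2 = (3 - (-3)·3.0000 - (2)·0.0000) / (9) = 1.3333
  x3 = (4 - (3)·3.0000 - (-1)·1.0000) / (7) = -0.5714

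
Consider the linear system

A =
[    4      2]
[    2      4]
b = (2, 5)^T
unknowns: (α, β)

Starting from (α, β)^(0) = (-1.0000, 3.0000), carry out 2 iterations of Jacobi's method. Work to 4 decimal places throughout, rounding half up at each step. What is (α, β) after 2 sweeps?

(-0.3750, 1.7500)

Iteration 1:
  α = (2 - (2)·3.0000) / (4) = -1.0000
  β = (5 - (2)·-1.0000) / (4) = 1.7500
Iteration 2:
  α = (2 - (2)·1.7500) / (4) = -0.3750
  β = (5 - (2)·-1.0000) / (4) = 1.7500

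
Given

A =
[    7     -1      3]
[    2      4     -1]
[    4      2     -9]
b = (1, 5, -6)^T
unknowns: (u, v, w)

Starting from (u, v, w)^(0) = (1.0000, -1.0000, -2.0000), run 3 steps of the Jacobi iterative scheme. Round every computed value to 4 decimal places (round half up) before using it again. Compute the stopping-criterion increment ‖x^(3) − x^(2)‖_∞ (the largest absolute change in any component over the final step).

Iteration 1:
  u = (1 - (-1)·-1.0000 - (3)·-2.0000) / (7) = 0.8571
  v = (5 - (2)·1.0000 - (-1)·-2.0000) / (4) = 0.2500
  w = (-6 - (4)·1.0000 - (2)·-1.0000) / (-9) = 0.8889
Iteration 2:
  u = (1 - (-1)·0.2500 - (3)·0.8889) / (7) = -0.2024
  v = (5 - (2)·0.8571 - (-1)·0.8889) / (4) = 1.0437
  w = (-6 - (4)·0.8571 - (2)·0.2500) / (-9) = 1.1032
Iteration 3:
  u = (1 - (-1)·1.0437 - (3)·1.1032) / (7) = -0.1808
  v = (5 - (2)·-0.2024 - (-1)·1.1032) / (4) = 1.6270
  w = (-6 - (4)·-0.2024 - (2)·1.0437) / (-9) = 0.8086
Change: (0.0216, 0.5833, -0.2946) → max |·| = 0.5833

0.5833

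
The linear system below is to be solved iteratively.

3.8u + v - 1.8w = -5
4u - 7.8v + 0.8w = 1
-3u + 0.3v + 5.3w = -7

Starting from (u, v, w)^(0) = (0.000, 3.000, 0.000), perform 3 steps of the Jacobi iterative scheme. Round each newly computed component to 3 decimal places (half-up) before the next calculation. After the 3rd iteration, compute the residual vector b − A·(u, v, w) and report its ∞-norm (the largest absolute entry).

0.512

Iteration 1:
  u = (-5 - (1)·3.000 - (-1.8)·0.000) / (3.8) = -2.105
  v = (1 - (4)·0.000 - (0.8)·0.000) / (-7.8) = -0.128
  w = (-7 - (-3)·0.000 - (0.3)·3.000) / (5.3) = -1.491
Iteration 2:
  u = (-5 - (1)·-0.128 - (-1.8)·-1.491) / (3.8) = -1.988
  v = (1 - (4)·-2.105 - (0.8)·-1.491) / (-7.8) = -1.361
  w = (-7 - (-3)·-2.105 - (0.3)·-0.128) / (5.3) = -2.505
Iteration 3:
  u = (-5 - (1)·-1.361 - (-1.8)·-2.505) / (3.8) = -2.144
  v = (1 - (4)·-1.988 - (0.8)·-2.505) / (-7.8) = -1.405
  w = (-7 - (-3)·-1.988 - (0.3)·-1.361) / (5.3) = -2.369
Residual b − A·x = (0.288, 0.512, -0.455); ∞-norm = 0.512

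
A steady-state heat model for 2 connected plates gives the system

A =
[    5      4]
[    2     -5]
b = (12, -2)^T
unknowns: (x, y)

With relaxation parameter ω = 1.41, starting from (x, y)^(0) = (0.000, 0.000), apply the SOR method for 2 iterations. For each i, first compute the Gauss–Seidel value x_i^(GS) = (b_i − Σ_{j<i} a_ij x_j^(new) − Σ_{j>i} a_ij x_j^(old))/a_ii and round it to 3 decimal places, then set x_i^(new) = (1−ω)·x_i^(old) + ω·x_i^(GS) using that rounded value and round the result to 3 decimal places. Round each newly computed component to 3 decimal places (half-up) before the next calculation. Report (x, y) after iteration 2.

Iteration 1:
  x: GS value = (12 - (4)·0.000) / (5) = 2.400;  x ← (1−ω)·0.000 + ω·2.400 = 3.384
  y: GS value = (-2 - (2)·3.384) / (-5) = 1.754;  y ← (1−ω)·0.000 + ω·1.754 = 2.473
Iteration 2:
  x: GS value = (12 - (4)·2.473) / (5) = 0.422;  x ← (1−ω)·3.384 + ω·0.422 = -0.792
  y: GS value = (-2 - (2)·-0.792) / (-5) = 0.083;  y ← (1−ω)·2.473 + ω·0.083 = -0.897

(-0.792, -0.897)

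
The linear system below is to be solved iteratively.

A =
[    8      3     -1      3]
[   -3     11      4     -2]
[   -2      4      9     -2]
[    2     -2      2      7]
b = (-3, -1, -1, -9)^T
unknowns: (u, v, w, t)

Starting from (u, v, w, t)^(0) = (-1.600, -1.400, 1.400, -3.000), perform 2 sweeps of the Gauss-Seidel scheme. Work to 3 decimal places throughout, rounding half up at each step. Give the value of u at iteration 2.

0.596

Iteration 1:
  u = (-3 - (3)·-1.400 - (-1)·1.400 - (3)·-3.000) / (8) = 1.450
  v = (-1 - (-3)·1.450 - (4)·1.400 - (-2)·-3.000) / (11) = -0.750
  w = (-1 - (-2)·1.450 - (4)·-0.750 - (-2)·-3.000) / (9) = -0.122
  t = (-9 - (2)·1.450 - (-2)·-0.750 - (2)·-0.122) / (7) = -1.879
Iteration 2:
  u = (-3 - (3)·-0.750 - (-1)·-0.122 - (3)·-1.879) / (8) = 0.596
  v = (-1 - (-3)·0.596 - (4)·-0.122 - (-2)·-1.879) / (11) = -0.226
  w = (-1 - (-2)·0.596 - (4)·-0.226 - (-2)·-1.879) / (9) = -0.296
  t = (-9 - (2)·0.596 - (-2)·-0.226 - (2)·-0.296) / (7) = -1.436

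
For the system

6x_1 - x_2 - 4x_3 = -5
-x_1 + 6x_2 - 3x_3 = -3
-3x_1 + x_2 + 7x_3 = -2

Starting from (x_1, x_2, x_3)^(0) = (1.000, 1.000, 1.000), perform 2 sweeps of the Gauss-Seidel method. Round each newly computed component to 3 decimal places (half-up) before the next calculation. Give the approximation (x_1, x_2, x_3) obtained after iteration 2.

Iteration 1:
  x_1 = (-5 - (-1)·1.000 - (-4)·1.000) / (6) = 0.000
  x_2 = (-3 - (-1)·0.000 - (-3)·1.000) / (6) = 0.000
  x_3 = (-2 - (-3)·0.000 - (1)·0.000) / (7) = -0.286
Iteration 2:
  x_1 = (-5 - (-1)·0.000 - (-4)·-0.286) / (6) = -1.024
  x_2 = (-3 - (-1)·-1.024 - (-3)·-0.286) / (6) = -0.814
  x_3 = (-2 - (-3)·-1.024 - (1)·-0.814) / (7) = -0.608

(-1.024, -0.814, -0.608)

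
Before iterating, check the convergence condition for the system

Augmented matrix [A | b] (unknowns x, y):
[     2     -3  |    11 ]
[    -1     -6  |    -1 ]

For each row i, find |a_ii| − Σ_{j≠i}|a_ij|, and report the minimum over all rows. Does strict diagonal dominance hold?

-1

row 1: |2| − (3) = -1
row 2: |-6| − (1) = 5
minimum over rows = -1 → not strictly diagonally dominant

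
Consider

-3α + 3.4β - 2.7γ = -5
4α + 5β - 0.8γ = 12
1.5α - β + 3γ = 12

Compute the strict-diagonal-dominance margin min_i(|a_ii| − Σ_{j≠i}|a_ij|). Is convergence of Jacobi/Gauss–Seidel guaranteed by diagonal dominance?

-3.1

row 1: |-3| − (3.4+2.7) = -3.1
row 2: |5| − (4+0.8) = 0.2
row 3: |3| − (1.5+1) = 0.5
minimum over rows = -3.1 → not strictly diagonally dominant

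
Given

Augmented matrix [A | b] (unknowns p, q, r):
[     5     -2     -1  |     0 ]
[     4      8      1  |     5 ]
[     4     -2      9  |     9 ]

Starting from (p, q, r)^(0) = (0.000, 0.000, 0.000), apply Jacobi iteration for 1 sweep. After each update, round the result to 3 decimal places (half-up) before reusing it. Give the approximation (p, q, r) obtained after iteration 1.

Iteration 1:
  p = (0 - (-2)·0.000 - (-1)·0.000) / (5) = 0.000
  q = (5 - (4)·0.000 - (1)·0.000) / (8) = 0.625
  r = (9 - (4)·0.000 - (-2)·0.000) / (9) = 1.000

(0.000, 0.625, 1.000)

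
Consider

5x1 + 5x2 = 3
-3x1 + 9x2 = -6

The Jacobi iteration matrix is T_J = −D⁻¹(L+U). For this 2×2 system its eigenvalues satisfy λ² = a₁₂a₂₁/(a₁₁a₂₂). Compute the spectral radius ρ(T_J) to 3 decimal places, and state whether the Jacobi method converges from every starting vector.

0.577

a₁₂a₂₁/(a₁₁a₂₂) = (5)·(-3) / ((5)·(9)) = -0.333333
ρ = √|-0.333333| = √0.333333 = 0.577
ρ < 1, so Jacobi converges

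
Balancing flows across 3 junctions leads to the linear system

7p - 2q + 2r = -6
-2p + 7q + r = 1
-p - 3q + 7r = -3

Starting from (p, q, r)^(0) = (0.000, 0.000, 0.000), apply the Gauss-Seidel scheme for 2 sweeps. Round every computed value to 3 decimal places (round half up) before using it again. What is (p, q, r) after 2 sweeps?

Iteration 1:
  p = (-6 - (-2)·0.000 - (2)·0.000) / (7) = -0.857
  q = (1 - (-2)·-0.857 - (1)·0.000) / (7) = -0.102
  r = (-3 - (-1)·-0.857 - (-3)·-0.102) / (7) = -0.595
Iteration 2:
  p = (-6 - (-2)·-0.102 - (2)·-0.595) / (7) = -0.716
  q = (1 - (-2)·-0.716 - (1)·-0.595) / (7) = 0.023
  r = (-3 - (-1)·-0.716 - (-3)·0.023) / (7) = -0.521

(-0.716, 0.023, -0.521)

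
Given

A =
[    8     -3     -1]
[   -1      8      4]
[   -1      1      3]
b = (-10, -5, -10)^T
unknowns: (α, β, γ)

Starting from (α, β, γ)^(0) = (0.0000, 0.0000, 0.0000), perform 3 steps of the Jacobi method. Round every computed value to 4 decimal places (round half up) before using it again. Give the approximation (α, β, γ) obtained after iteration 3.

(-1.3607, 0.9082, -4.2621)

Iteration 1:
  α = (-10 - (-3)·0.0000 - (-1)·0.0000) / (8) = -1.2500
  β = (-5 - (-1)·0.0000 - (4)·0.0000) / (8) = -0.6250
  γ = (-10 - (-1)·0.0000 - (1)·0.0000) / (3) = -3.3333
Iteration 2:
  α = (-10 - (-3)·-0.6250 - (-1)·-3.3333) / (8) = -1.9010
  β = (-5 - (-1)·-1.2500 - (4)·-3.3333) / (8) = 0.8854
  γ = (-10 - (-1)·-1.2500 - (1)·-0.6250) / (3) = -3.5417
Iteration 3:
  α = (-10 - (-3)·0.8854 - (-1)·-3.5417) / (8) = -1.3607
  β = (-5 - (-1)·-1.9010 - (4)·-3.5417) / (8) = 0.9082
  γ = (-10 - (-1)·-1.9010 - (1)·0.8854) / (3) = -4.2621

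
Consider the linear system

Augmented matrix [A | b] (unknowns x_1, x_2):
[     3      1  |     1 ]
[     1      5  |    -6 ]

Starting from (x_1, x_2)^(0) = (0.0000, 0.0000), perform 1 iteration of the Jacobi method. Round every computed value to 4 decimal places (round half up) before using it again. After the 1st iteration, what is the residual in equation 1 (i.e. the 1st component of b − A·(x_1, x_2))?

Iteration 1:
  x_1 = (1 - (1)·0.0000) / (3) = 0.3333
  x_2 = (-6 - (1)·0.0000) / (5) = -1.2000
Residual b − A·x = (1.2001, -0.3333)

1.2001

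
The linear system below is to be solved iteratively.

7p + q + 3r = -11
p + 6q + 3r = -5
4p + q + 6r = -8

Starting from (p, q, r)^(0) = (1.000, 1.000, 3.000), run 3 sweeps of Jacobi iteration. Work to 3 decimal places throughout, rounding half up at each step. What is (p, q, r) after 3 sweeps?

Iteration 1:
  p = (-11 - (1)·1.000 - (3)·3.000) / (7) = -3.000
  q = (-5 - (1)·1.000 - (3)·3.000) / (6) = -2.500
  r = (-8 - (4)·1.000 - (1)·1.000) / (6) = -2.167
Iteration 2:
  p = (-11 - (1)·-2.500 - (3)·-2.167) / (7) = -0.286
  q = (-5 - (1)·-3.000 - (3)·-2.167) / (6) = 0.750
  r = (-8 - (4)·-3.000 - (1)·-2.500) / (6) = 1.083
Iteration 3:
  p = (-11 - (1)·0.750 - (3)·1.083) / (7) = -2.143
  q = (-5 - (1)·-0.286 - (3)·1.083) / (6) = -1.327
  r = (-8 - (4)·-0.286 - (1)·0.750) / (6) = -1.268

(-2.143, -1.327, -1.268)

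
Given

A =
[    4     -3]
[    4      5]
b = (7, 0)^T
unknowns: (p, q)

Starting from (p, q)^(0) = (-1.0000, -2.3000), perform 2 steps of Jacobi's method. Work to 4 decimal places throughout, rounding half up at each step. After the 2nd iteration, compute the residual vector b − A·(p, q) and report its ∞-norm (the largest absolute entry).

9.3000

Iteration 1:
  p = (7 - (-3)·-2.3000) / (4) = 0.0250
  q = (0 - (4)·-1.0000) / (5) = 0.8000
Iteration 2:
  p = (7 - (-3)·0.8000) / (4) = 2.3500
  q = (0 - (4)·0.0250) / (5) = -0.0200
Residual b − A·x = (-2.4600, -9.3000); ∞-norm = 9.3000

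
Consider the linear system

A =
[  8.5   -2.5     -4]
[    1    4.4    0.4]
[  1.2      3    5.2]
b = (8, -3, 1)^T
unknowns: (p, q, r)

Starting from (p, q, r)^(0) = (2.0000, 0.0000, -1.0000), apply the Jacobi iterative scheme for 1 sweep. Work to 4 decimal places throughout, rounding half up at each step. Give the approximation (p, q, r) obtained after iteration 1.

(0.4706, -1.0455, -0.2692)

Iteration 1:
  p = (8 - (-2.5)·0.0000 - (-4)·-1.0000) / (8.5) = 0.4706
  q = (-3 - (1)·2.0000 - (0.4)·-1.0000) / (4.4) = -1.0455
  r = (1 - (1.2)·2.0000 - (3)·0.0000) / (5.2) = -0.2692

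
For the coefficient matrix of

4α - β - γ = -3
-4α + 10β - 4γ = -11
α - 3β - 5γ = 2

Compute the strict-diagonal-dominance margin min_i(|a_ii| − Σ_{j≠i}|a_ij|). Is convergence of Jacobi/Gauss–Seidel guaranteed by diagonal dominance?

1

row 1: |4| − (1+1) = 2
row 2: |10| − (4+4) = 2
row 3: |-5| − (1+3) = 1
minimum over rows = 1 → strictly diagonally dominant (convergence guaranteed)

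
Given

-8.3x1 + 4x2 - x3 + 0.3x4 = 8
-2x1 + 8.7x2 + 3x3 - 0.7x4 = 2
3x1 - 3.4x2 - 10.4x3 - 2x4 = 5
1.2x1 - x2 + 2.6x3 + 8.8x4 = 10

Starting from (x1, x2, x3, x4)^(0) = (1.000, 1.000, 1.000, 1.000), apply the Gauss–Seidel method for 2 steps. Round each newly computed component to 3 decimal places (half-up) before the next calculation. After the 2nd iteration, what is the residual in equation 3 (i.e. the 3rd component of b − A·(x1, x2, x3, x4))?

Iteration 1:
  x1 = (8 - (4)·1.000 - (-1)·1.000 - (0.3)·1.000) / (-8.3) = -0.566
  x2 = (2 - (-2)·-0.566 - (3)·1.000 - (-0.7)·1.000) / (8.7) = -0.165
  x3 = (5 - (3)·-0.566 - (-3.4)·-0.165 - (-2)·1.000) / (-10.4) = -0.782
  x4 = (10 - (1.2)·-0.566 - (-1)·-0.165 - (2.6)·-0.782) / (8.8) = 1.426
Iteration 2:
  x1 = (8 - (4)·-0.165 - (-1)·-0.782 - (0.3)·1.426) / (-8.3) = -0.898
  x2 = (2 - (-2)·-0.898 - (3)·-0.782 - (-0.7)·1.426) / (8.7) = 0.408
  x3 = (5 - (3)·-0.898 - (-3.4)·0.408 - (-2)·1.426) / (-10.4) = -1.147
  x4 = (10 - (1.2)·-0.898 - (-1)·0.408 - (2.6)·-1.147) / (8.8) = 1.644
Residual b − A·x = (-2.726, 1.246, 0.440, 0.001)

0.440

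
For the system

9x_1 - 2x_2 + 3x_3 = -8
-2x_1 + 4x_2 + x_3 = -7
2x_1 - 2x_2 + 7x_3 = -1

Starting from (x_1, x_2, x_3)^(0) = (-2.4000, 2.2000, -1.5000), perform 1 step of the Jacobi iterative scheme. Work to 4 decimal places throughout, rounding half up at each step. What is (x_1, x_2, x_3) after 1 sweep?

Iteration 1:
  x_1 = (-8 - (-2)·2.2000 - (3)·-1.5000) / (9) = 0.1000
  x_2 = (-7 - (-2)·-2.4000 - (1)·-1.5000) / (4) = -2.5750
  x_3 = (-1 - (2)·-2.4000 - (-2)·2.2000) / (7) = 1.1714

(0.1000, -2.5750, 1.1714)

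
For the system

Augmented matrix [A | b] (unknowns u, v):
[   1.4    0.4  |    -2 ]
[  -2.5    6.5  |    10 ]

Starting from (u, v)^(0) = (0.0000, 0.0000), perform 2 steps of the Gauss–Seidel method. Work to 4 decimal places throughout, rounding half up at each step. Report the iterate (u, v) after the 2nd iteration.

Iteration 1:
  u = (-2 - (0.4)·0.0000) / (1.4) = -1.4286
  v = (10 - (-2.5)·-1.4286) / (6.5) = 0.9890
Iteration 2:
  u = (-2 - (0.4)·0.9890) / (1.4) = -1.7111
  v = (10 - (-2.5)·-1.7111) / (6.5) = 0.8803

(-1.7111, 0.8803)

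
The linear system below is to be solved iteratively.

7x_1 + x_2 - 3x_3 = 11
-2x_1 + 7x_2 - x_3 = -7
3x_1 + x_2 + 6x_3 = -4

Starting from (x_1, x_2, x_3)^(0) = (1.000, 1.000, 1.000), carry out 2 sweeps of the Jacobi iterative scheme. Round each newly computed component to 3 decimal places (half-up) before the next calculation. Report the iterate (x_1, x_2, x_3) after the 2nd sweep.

Iteration 1:
  x_1 = (11 - (1)·1.000 - (-3)·1.000) / (7) = 1.857
  x_2 = (-7 - (-2)·1.000 - (-1)·1.000) / (7) = -0.571
  x_3 = (-4 - (3)·1.000 - (1)·1.000) / (6) = -1.333
Iteration 2:
  x_1 = (11 - (1)·-0.571 - (-3)·-1.333) / (7) = 1.082
  x_2 = (-7 - (-2)·1.857 - (-1)·-1.333) / (7) = -0.660
  x_3 = (-4 - (3)·1.857 - (1)·-0.571) / (6) = -1.500

(1.082, -0.660, -1.500)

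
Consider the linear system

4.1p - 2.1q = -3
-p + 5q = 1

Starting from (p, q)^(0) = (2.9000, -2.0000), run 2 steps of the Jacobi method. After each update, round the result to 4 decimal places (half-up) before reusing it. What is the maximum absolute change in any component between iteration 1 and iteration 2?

1.4239

Iteration 1:
  p = (-3 - (-2.1)·-2.0000) / (4.1) = -1.7561
  q = (1 - (-1)·2.9000) / (5) = 0.7800
Iteration 2:
  p = (-3 - (-2.1)·0.7800) / (4.1) = -0.3322
  q = (1 - (-1)·-1.7561) / (5) = -0.1512
Change: (1.4239, -0.9312) → max |·| = 1.4239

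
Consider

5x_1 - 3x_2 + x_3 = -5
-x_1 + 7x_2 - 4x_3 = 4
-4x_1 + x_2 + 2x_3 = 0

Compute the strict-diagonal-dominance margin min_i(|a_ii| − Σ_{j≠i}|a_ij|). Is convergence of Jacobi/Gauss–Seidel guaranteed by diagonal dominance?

-3

row 1: |5| − (3+1) = 1
row 2: |7| − (1+4) = 2
row 3: |2| − (4+1) = -3
minimum over rows = -3 → not strictly diagonally dominant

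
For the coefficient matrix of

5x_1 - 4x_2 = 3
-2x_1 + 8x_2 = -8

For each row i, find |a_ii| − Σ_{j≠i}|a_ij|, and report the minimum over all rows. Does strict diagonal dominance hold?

1

row 1: |5| − (4) = 1
row 2: |8| − (2) = 6
minimum over rows = 1 → strictly diagonally dominant (convergence guaranteed)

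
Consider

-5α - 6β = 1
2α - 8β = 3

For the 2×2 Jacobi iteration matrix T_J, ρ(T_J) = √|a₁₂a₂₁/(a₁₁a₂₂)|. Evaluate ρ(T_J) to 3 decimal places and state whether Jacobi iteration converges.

0.548

a₁₂a₂₁/(a₁₁a₂₂) = (-6)·(2) / ((-5)·(-8)) = -0.300000
ρ = √|-0.300000| = √0.300000 = 0.548
ρ < 1, so Jacobi converges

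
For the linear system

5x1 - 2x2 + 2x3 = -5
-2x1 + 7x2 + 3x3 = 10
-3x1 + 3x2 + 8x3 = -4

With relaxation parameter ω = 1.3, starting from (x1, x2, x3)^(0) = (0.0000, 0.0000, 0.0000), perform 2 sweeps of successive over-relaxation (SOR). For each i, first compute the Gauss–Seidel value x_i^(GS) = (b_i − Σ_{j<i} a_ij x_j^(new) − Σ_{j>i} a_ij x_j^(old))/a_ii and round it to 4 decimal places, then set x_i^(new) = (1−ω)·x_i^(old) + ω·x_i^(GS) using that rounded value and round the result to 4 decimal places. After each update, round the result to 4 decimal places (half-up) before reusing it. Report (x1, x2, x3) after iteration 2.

(0.8204, 2.8380, -1.0475)

Iteration 1:
  x1: GS value = (-5 - (-2)·0.0000 - (2)·0.0000) / (5) = -1.0000;  x1 ← (1−ω)·0.0000 + ω·-1.0000 = -1.3000
  x2: GS value = (10 - (-2)·-1.3000 - (3)·0.0000) / (7) = 1.0571;  x2 ← (1−ω)·0.0000 + ω·1.0571 = 1.3742
  x3: GS value = (-4 - (-3)·-1.3000 - (3)·1.3742) / (8) = -1.5028;  x3 ← (1−ω)·0.0000 + ω·-1.5028 = -1.9536
Iteration 2:
  x1: GS value = (-5 - (-2)·1.3742 - (2)·-1.9536) / (5) = 0.3311;  x1 ← (1−ω)·-1.3000 + ω·0.3311 = 0.8204
  x2: GS value = (10 - (-2)·0.8204 - (3)·-1.9536) / (7) = 2.5002;  x2 ← (1−ω)·1.3742 + ω·2.5002 = 2.8380
  x3: GS value = (-4 - (-3)·0.8204 - (3)·2.8380) / (8) = -1.2566;  x3 ← (1−ω)·-1.9536 + ω·-1.2566 = -1.0475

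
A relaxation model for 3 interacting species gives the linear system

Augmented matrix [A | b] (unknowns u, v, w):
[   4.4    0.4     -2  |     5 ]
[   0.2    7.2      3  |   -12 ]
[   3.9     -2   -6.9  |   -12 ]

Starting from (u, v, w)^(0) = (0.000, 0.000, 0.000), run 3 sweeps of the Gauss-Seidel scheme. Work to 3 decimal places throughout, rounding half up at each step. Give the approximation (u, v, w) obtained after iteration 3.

Iteration 1:
  u = (5 - (0.4)·0.000 - (-2)·0.000) / (4.4) = 1.136
  v = (-12 - (0.2)·1.136 - (3)·0.000) / (7.2) = -1.698
  w = (-12 - (3.9)·1.136 - (-2)·-1.698) / (-6.9) = 2.873
Iteration 2:
  u = (5 - (0.4)·-1.698 - (-2)·2.873) / (4.4) = 2.597
  v = (-12 - (0.2)·2.597 - (3)·2.873) / (7.2) = -2.936
  w = (-12 - (3.9)·2.597 - (-2)·-2.936) / (-6.9) = 4.058
Iteration 3:
  u = (5 - (0.4)·-2.936 - (-2)·4.058) / (4.4) = 3.248
  v = (-12 - (0.2)·3.248 - (3)·4.058) / (7.2) = -3.448
  w = (-12 - (3.9)·3.248 - (-2)·-3.448) / (-6.9) = 4.574

(3.248, -3.448, 4.574)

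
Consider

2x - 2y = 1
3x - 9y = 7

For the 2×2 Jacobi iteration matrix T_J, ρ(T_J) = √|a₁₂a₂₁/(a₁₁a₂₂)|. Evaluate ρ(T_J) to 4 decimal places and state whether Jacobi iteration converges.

a₁₂a₂₁/(a₁₁a₂₂) = (-2)·(3) / ((2)·(-9)) = 0.333333
ρ = √|0.333333| = √0.333333 = 0.5774
ρ < 1, so Jacobi converges

0.5774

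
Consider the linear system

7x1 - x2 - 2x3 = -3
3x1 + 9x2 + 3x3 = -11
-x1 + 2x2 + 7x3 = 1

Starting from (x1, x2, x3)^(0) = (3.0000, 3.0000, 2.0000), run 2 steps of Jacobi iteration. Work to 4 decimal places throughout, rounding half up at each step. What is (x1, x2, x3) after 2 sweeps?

(-0.9229, -1.3175, 1.0499)

Iteration 1:
  x1 = (-3 - (-1)·3.0000 - (-2)·2.0000) / (7) = 0.5714
  x2 = (-11 - (3)·3.0000 - (3)·2.0000) / (9) = -2.8889
  x3 = (1 - (-1)·3.0000 - (2)·3.0000) / (7) = -0.2857
Iteration 2:
  x1 = (-3 - (-1)·-2.8889 - (-2)·-0.2857) / (7) = -0.9229
  x2 = (-11 - (3)·0.5714 - (3)·-0.2857) / (9) = -1.3175
  x3 = (1 - (-1)·0.5714 - (2)·-2.8889) / (7) = 1.0499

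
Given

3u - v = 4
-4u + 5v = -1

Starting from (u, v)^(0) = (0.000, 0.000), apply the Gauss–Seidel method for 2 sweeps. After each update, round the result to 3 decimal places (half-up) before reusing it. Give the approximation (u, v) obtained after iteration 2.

(1.622, 1.098)

Iteration 1:
  u = (4 - (-1)·0.000) / (3) = 1.333
  v = (-1 - (-4)·1.333) / (5) = 0.866
Iteration 2:
  u = (4 - (-1)·0.866) / (3) = 1.622
  v = (-1 - (-4)·1.622) / (5) = 1.098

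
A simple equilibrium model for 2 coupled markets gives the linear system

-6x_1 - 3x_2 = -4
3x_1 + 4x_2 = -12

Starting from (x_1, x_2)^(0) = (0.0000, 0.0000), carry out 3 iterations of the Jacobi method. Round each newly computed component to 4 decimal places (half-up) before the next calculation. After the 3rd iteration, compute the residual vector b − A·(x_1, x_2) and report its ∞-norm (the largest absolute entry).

3.3748

Iteration 1:
  x_1 = (-4 - (-3)·0.0000) / (-6) = 0.6667
  x_2 = (-12 - (3)·0.0000) / (4) = -3.0000
Iteration 2:
  x_1 = (-4 - (-3)·-3.0000) / (-6) = 2.1667
  x_2 = (-12 - (3)·0.6667) / (4) = -3.5000
Iteration 3:
  x_1 = (-4 - (-3)·-3.5000) / (-6) = 2.4167
  x_2 = (-12 - (3)·2.1667) / (4) = -4.6250
Residual b − A·x = (-3.3748, -0.7501); ∞-norm = 3.3748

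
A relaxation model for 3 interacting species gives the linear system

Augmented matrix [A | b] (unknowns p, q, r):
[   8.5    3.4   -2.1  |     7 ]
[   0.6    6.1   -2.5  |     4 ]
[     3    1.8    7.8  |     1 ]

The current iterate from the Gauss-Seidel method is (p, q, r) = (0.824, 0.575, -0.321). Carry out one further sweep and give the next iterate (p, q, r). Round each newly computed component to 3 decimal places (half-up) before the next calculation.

(0.514, 0.474, -0.179)

One sweep:
  p = (7 - (3.4)·0.575 - (-2.1)·-0.321) / (8.5) = 0.514
  q = (4 - (0.6)·0.514 - (-2.5)·-0.321) / (6.1) = 0.474
  r = (1 - (3)·0.514 - (1.8)·0.474) / (7.8) = -0.179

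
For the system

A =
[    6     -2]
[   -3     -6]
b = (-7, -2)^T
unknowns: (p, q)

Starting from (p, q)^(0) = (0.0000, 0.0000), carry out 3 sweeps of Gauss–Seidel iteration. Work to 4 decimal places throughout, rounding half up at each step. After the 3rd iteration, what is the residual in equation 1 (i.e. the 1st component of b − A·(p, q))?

0.0506

Iteration 1:
  p = (-7 - (-2)·0.0000) / (6) = -1.1667
  q = (-2 - (-3)·-1.1667) / (-6) = 0.9167
Iteration 2:
  p = (-7 - (-2)·0.9167) / (6) = -0.8611
  q = (-2 - (-3)·-0.8611) / (-6) = 0.7639
Iteration 3:
  p = (-7 - (-2)·0.7639) / (6) = -0.9120
  q = (-2 - (-3)·-0.9120) / (-6) = 0.7893
Residual b − A·x = (0.0506, -0.0002)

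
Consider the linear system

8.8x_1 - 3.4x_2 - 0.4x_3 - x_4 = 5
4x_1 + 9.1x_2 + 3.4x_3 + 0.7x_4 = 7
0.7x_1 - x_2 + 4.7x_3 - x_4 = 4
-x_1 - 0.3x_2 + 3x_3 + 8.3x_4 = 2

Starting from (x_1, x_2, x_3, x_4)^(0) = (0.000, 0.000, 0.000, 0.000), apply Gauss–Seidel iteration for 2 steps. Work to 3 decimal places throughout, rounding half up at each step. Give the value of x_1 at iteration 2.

0.810

Iteration 1:
  x_1 = (5 - (-3.4)·0.000 - (-0.4)·0.000 - (-1)·0.000) / (8.8) = 0.568
  x_2 = (7 - (4)·0.568 - (3.4)·0.000 - (0.7)·0.000) / (9.1) = 0.520
  x_3 = (4 - (0.7)·0.568 - (-1)·0.520 - (-1)·0.000) / (4.7) = 0.877
  x_4 = (2 - (-1)·0.568 - (-0.3)·0.520 - (3)·0.877) / (8.3) = 0.011
Iteration 2:
  x_1 = (5 - (-3.4)·0.520 - (-0.4)·0.877 - (-1)·0.011) / (8.8) = 0.810
  x_2 = (7 - (4)·0.810 - (3.4)·0.877 - (0.7)·0.011) / (9.1) = 0.085
  x_3 = (4 - (0.7)·0.810 - (-1)·0.085 - (-1)·0.011) / (4.7) = 0.751
  x_4 = (2 - (-1)·0.810 - (-0.3)·0.085 - (3)·0.751) / (8.3) = 0.070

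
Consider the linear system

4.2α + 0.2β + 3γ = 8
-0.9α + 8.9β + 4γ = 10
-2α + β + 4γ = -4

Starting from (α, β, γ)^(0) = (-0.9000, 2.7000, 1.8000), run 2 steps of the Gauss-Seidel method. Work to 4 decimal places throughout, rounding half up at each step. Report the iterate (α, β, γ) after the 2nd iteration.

Iteration 1:
  α = (8 - (0.2)·2.7000 - (3)·1.8000) / (4.2) = 0.4905
  β = (10 - (-0.9)·0.4905 - (4)·1.8000) / (8.9) = 0.3642
  γ = (-4 - (-2)·0.4905 - (1)·0.3642) / (4) = -0.8458
Iteration 2:
  α = (8 - (0.2)·0.3642 - (3)·-0.8458) / (4.2) = 2.4916
  β = (10 - (-0.9)·2.4916 - (4)·-0.8458) / (8.9) = 1.7557
  γ = (-4 - (-2)·2.4916 - (1)·1.7557) / (4) = -0.1931

(2.4916, 1.7557, -0.1931)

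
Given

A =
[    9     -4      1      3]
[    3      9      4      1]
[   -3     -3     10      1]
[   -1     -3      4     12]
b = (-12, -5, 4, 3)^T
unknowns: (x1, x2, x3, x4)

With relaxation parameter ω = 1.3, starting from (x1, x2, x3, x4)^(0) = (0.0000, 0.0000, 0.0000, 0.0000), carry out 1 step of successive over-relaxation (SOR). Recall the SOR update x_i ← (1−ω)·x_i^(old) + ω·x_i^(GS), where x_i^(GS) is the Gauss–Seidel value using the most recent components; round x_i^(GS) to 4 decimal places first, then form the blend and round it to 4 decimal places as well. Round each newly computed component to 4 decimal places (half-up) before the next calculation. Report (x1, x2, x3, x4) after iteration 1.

(-1.7333, 0.0289, -0.1447, 0.2093)

Iteration 1:
  x1: GS value = (-12 - (-4)·0.0000 - (1)·0.0000 - (3)·0.0000) / (9) = -1.3333;  x1 ← (1−ω)·0.0000 + ω·-1.3333 = -1.7333
  x2: GS value = (-5 - (3)·-1.7333 - (4)·0.0000 - (1)·0.0000) / (9) = 0.0222;  x2 ← (1−ω)·0.0000 + ω·0.0222 = 0.0289
  x3: GS value = (4 - (-3)·-1.7333 - (-3)·0.0289 - (1)·0.0000) / (10) = -0.1113;  x3 ← (1−ω)·0.0000 + ω·-0.1113 = -0.1447
  x4: GS value = (3 - (-1)·-1.7333 - (-3)·0.0289 - (4)·-0.1447) / (12) = 0.1610;  x4 ← (1−ω)·0.0000 + ω·0.1610 = 0.2093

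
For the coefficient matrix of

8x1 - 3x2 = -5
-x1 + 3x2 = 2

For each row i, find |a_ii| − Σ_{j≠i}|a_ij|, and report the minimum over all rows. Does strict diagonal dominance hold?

row 1: |8| − (3) = 5
row 2: |3| − (1) = 2
minimum over rows = 2 → strictly diagonally dominant (convergence guaranteed)

2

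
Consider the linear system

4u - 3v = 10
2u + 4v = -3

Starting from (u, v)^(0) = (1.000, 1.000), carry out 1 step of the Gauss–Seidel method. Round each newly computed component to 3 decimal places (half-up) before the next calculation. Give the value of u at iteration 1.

3.250

Iteration 1:
  u = (10 - (-3)·1.000) / (4) = 3.250
  v = (-3 - (2)·3.250) / (4) = -2.375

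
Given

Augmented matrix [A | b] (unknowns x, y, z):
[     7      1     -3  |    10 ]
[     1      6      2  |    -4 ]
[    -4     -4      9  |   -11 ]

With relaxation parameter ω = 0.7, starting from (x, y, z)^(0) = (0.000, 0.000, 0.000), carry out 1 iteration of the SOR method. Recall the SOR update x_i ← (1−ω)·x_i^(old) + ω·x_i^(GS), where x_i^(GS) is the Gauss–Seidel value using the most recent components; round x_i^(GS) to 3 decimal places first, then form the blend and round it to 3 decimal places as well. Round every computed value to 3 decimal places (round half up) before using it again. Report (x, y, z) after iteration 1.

(1.000, -0.583, -0.726)

Iteration 1:
  x: GS value = (10 - (1)·0.000 - (-3)·0.000) / (7) = 1.429;  x ← (1−ω)·0.000 + ω·1.429 = 1.000
  y: GS value = (-4 - (1)·1.000 - (2)·0.000) / (6) = -0.833;  y ← (1−ω)·0.000 + ω·-0.833 = -0.583
  z: GS value = (-11 - (-4)·1.000 - (-4)·-0.583) / (9) = -1.037;  z ← (1−ω)·0.000 + ω·-1.037 = -0.726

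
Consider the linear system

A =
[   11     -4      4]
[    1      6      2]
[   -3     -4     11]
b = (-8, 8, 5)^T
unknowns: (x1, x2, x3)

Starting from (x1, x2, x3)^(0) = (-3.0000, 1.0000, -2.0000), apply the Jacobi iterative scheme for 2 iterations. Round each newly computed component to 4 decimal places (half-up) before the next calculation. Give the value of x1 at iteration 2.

Iteration 1:
  x1 = (-8 - (-4)·1.0000 - (4)·-2.0000) / (11) = 0.3636
  x2 = (8 - (1)·-3.0000 - (2)·-2.0000) / (6) = 2.5000
  x3 = (5 - (-3)·-3.0000 - (-4)·1.0000) / (11) = 0.0000
Iteration 2:
  x1 = (-8 - (-4)·2.5000 - (4)·0.0000) / (11) = 0.1818
  x2 = (8 - (1)·0.3636 - (2)·0.0000) / (6) = 1.2727
  x3 = (5 - (-3)·0.3636 - (-4)·2.5000) / (11) = 1.4628

0.1818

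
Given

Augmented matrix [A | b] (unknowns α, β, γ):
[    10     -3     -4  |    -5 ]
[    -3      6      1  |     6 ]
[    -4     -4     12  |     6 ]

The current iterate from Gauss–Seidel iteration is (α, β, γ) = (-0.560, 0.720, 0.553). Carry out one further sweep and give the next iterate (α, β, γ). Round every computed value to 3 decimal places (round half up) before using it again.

One sweep:
  α = (-5 - (-3)·0.720 - (-4)·0.553) / (10) = -0.063
  β = (6 - (-3)·-0.063 - (1)·0.553) / (6) = 0.876
  γ = (6 - (-4)·-0.063 - (-4)·0.876) / (12) = 0.771

(-0.063, 0.876, 0.771)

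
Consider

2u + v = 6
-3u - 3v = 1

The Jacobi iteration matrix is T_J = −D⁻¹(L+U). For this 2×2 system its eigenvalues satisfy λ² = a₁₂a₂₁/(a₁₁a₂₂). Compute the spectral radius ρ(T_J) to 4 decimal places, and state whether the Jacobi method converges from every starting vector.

0.7071

a₁₂a₂₁/(a₁₁a₂₂) = (1)·(-3) / ((2)·(-3)) = 0.500000
ρ = √|0.500000| = √0.500000 = 0.7071
ρ < 1, so Jacobi converges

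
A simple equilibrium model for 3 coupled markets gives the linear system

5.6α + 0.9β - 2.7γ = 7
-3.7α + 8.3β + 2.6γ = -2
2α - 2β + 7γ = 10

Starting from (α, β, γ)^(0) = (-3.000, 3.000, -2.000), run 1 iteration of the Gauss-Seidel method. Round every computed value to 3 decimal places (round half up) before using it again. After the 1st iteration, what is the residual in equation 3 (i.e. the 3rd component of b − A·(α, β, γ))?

Iteration 1:
  α = (7 - (0.9)·3.000 - (-2.7)·-2.000) / (5.6) = -0.196
  β = (-2 - (-3.7)·-0.196 - (2.6)·-2.000) / (8.3) = 0.298
  γ = (10 - (2)·-0.196 - (-2)·0.298) / (7) = 1.570
Residual b − A·x = (12.068, -9.281, -0.002)

-0.002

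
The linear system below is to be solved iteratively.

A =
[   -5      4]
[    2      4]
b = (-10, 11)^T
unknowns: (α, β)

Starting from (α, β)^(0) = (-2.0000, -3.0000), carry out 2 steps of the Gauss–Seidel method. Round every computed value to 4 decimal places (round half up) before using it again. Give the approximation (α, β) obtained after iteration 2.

Iteration 1:
  α = (-10 - (4)·-3.0000) / (-5) = -0.4000
  β = (11 - (2)·-0.4000) / (4) = 2.9500
Iteration 2:
  α = (-10 - (4)·2.9500) / (-5) = 4.3600
  β = (11 - (2)·4.3600) / (4) = 0.5700

(4.3600, 0.5700)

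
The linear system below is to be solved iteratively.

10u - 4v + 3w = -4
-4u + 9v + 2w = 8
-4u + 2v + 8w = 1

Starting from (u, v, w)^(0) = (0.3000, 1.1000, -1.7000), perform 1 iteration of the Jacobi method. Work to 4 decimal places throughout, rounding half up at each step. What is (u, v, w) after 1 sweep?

(0.5500, 1.4000, 0.0000)

Iteration 1:
  u = (-4 - (-4)·1.1000 - (3)·-1.7000) / (10) = 0.5500
  v = (8 - (-4)·0.3000 - (2)·-1.7000) / (9) = 1.4000
  w = (1 - (-4)·0.3000 - (2)·1.1000) / (8) = 0.0000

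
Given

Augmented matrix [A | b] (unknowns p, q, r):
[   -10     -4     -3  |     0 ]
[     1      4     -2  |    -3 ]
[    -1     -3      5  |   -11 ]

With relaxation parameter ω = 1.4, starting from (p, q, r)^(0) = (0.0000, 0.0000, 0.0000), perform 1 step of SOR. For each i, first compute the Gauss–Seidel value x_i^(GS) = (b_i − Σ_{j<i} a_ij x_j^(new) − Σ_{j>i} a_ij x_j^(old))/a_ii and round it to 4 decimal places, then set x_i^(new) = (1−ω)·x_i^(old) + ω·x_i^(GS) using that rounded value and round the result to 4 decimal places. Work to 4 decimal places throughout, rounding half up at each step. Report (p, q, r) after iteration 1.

(0.0000, -1.0500, -3.9620)

Iteration 1:
  p: GS value = (0 - (-4)·0.0000 - (-3)·0.0000) / (-10) = 0.0000;  p ← (1−ω)·0.0000 + ω·0.0000 = 0.0000
  q: GS value = (-3 - (1)·0.0000 - (-2)·0.0000) / (4) = -0.7500;  q ← (1−ω)·0.0000 + ω·-0.7500 = -1.0500
  r: GS value = (-11 - (-1)·0.0000 - (-3)·-1.0500) / (5) = -2.8300;  r ← (1−ω)·0.0000 + ω·-2.8300 = -3.9620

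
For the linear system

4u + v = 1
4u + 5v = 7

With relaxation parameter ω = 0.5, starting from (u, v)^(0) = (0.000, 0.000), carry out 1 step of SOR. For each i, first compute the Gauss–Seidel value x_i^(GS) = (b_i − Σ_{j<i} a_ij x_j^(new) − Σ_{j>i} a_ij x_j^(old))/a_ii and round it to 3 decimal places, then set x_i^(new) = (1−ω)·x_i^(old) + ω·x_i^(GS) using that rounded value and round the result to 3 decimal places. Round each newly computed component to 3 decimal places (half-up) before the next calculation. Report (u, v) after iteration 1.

(0.125, 0.650)

Iteration 1:
  u: GS value = (1 - (1)·0.000) / (4) = 0.250;  u ← (1−ω)·0.000 + ω·0.250 = 0.125
  v: GS value = (7 - (4)·0.125) / (5) = 1.300;  v ← (1−ω)·0.000 + ω·1.300 = 0.650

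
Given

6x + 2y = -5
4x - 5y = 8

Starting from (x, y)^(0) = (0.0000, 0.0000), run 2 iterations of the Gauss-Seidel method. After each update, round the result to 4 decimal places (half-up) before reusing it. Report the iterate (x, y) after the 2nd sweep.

Iteration 1:
  x = (-5 - (2)·0.0000) / (6) = -0.8333
  y = (8 - (4)·-0.8333) / (-5) = -2.2666
Iteration 2:
  x = (-5 - (2)·-2.2666) / (6) = -0.0778
  y = (8 - (4)·-0.0778) / (-5) = -1.6622

(-0.0778, -1.6622)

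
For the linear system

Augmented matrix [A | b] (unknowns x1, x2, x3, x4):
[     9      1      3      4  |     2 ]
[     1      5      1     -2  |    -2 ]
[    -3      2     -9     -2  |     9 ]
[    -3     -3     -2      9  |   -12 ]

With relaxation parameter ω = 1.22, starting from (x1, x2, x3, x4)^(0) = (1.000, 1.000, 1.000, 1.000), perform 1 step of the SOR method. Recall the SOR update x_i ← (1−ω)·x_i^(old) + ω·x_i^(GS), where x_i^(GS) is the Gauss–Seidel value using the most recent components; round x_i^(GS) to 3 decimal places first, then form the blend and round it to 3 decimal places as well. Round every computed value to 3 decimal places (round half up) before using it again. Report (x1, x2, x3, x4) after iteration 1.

(-1.034, -0.211, -1.347, -2.719)

Iteration 1:
  x1: GS value = (2 - (1)·1.000 - (3)·1.000 - (4)·1.000) / (9) = -0.667;  x1 ← (1−ω)·1.000 + ω·-0.667 = -1.034
  x2: GS value = (-2 - (1)·-1.034 - (1)·1.000 - (-2)·1.000) / (5) = 0.007;  x2 ← (1−ω)·1.000 + ω·0.007 = -0.211
  x3: GS value = (9 - (-3)·-1.034 - (2)·-0.211 - (-2)·1.000) / (-9) = -0.924;  x3 ← (1−ω)·1.000 + ω·-0.924 = -1.347
  x4: GS value = (-12 - (-3)·-1.034 - (-3)·-0.211 - (-2)·-1.347) / (9) = -2.048;  x4 ← (1−ω)·1.000 + ω·-2.048 = -2.719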